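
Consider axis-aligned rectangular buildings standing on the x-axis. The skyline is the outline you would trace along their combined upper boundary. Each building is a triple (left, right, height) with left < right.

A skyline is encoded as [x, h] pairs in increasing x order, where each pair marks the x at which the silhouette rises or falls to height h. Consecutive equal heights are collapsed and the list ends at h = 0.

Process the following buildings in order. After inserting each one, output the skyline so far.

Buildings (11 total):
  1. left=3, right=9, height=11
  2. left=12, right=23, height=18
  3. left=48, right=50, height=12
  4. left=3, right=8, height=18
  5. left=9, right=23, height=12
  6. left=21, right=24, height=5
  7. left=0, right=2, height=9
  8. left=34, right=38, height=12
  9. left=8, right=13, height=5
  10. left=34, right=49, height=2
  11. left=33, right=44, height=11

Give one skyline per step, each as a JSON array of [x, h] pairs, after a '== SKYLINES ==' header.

== SKYLINES ==
[[3,11],[9,0]]
[[3,11],[9,0],[12,18],[23,0]]
[[3,11],[9,0],[12,18],[23,0],[48,12],[50,0]]
[[3,18],[8,11],[9,0],[12,18],[23,0],[48,12],[50,0]]
[[3,18],[8,11],[9,12],[12,18],[23,0],[48,12],[50,0]]
[[3,18],[8,11],[9,12],[12,18],[23,5],[24,0],[48,12],[50,0]]
[[0,9],[2,0],[3,18],[8,11],[9,12],[12,18],[23,5],[24,0],[48,12],[50,0]]
[[0,9],[2,0],[3,18],[8,11],[9,12],[12,18],[23,5],[24,0],[34,12],[38,0],[48,12],[50,0]]
[[0,9],[2,0],[3,18],[8,11],[9,12],[12,18],[23,5],[24,0],[34,12],[38,0],[48,12],[50,0]]
[[0,9],[2,0],[3,18],[8,11],[9,12],[12,18],[23,5],[24,0],[34,12],[38,2],[48,12],[50,0]]
[[0,9],[2,0],[3,18],[8,11],[9,12],[12,18],[23,5],[24,0],[33,11],[34,12],[38,11],[44,2],[48,12],[50,0]]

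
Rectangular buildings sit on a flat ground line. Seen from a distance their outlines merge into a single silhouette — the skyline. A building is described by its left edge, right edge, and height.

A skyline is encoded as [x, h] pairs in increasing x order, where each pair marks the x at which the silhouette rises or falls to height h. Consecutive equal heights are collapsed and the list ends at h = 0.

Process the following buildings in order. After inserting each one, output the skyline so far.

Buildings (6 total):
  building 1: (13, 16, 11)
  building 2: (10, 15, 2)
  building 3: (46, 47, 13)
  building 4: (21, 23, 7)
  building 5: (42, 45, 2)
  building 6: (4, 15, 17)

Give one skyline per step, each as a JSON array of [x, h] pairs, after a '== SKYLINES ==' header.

== SKYLINES ==
[[13,11],[16,0]]
[[10,2],[13,11],[16,0]]
[[10,2],[13,11],[16,0],[46,13],[47,0]]
[[10,2],[13,11],[16,0],[21,7],[23,0],[46,13],[47,0]]
[[10,2],[13,11],[16,0],[21,7],[23,0],[42,2],[45,0],[46,13],[47,0]]
[[4,17],[15,11],[16,0],[21,7],[23,0],[42,2],[45,0],[46,13],[47,0]]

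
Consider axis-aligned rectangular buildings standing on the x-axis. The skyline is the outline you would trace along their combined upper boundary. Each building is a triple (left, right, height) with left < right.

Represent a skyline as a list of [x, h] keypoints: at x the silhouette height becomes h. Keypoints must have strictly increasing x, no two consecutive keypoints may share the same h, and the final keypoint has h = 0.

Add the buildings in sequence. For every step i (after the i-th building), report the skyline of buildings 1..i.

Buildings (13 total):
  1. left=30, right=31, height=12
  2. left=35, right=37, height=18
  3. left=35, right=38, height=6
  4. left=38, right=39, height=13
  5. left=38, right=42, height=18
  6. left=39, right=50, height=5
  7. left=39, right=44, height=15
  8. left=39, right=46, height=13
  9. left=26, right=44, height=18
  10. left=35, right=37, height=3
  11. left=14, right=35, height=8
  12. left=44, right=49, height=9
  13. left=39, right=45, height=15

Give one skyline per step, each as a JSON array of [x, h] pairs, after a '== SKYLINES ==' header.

== SKYLINES ==
[[30,12],[31,0]]
[[30,12],[31,0],[35,18],[37,0]]
[[30,12],[31,0],[35,18],[37,6],[38,0]]
[[30,12],[31,0],[35,18],[37,6],[38,13],[39,0]]
[[30,12],[31,0],[35,18],[37,6],[38,18],[42,0]]
[[30,12],[31,0],[35,18],[37,6],[38,18],[42,5],[50,0]]
[[30,12],[31,0],[35,18],[37,6],[38,18],[42,15],[44,5],[50,0]]
[[30,12],[31,0],[35,18],[37,6],[38,18],[42,15],[44,13],[46,5],[50,0]]
[[26,18],[44,13],[46,5],[50,0]]
[[26,18],[44,13],[46,5],[50,0]]
[[14,8],[26,18],[44,13],[46,5],[50,0]]
[[14,8],[26,18],[44,13],[46,9],[49,5],[50,0]]
[[14,8],[26,18],[44,15],[45,13],[46,9],[49,5],[50,0]]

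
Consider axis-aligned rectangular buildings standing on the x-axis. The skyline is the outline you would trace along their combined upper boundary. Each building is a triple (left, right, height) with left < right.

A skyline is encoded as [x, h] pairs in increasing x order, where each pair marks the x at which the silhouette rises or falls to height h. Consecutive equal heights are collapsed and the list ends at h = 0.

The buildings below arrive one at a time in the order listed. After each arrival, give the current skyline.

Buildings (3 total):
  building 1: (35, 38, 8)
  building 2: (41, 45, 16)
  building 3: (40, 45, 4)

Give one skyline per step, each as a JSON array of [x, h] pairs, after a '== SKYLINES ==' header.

== SKYLINES ==
[[35,8],[38,0]]
[[35,8],[38,0],[41,16],[45,0]]
[[35,8],[38,0],[40,4],[41,16],[45,0]]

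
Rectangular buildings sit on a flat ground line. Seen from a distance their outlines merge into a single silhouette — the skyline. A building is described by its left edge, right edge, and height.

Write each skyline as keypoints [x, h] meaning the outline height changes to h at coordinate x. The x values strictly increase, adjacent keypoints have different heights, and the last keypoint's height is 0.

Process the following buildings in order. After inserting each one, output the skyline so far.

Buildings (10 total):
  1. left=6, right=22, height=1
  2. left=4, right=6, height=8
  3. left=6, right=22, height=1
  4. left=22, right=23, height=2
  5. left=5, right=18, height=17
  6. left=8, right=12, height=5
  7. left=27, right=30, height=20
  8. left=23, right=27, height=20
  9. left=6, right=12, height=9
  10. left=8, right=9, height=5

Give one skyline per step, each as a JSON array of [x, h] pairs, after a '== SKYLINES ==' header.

== SKYLINES ==
[[6,1],[22,0]]
[[4,8],[6,1],[22,0]]
[[4,8],[6,1],[22,0]]
[[4,8],[6,1],[22,2],[23,0]]
[[4,8],[5,17],[18,1],[22,2],[23,0]]
[[4,8],[5,17],[18,1],[22,2],[23,0]]
[[4,8],[5,17],[18,1],[22,2],[23,0],[27,20],[30,0]]
[[4,8],[5,17],[18,1],[22,2],[23,20],[30,0]]
[[4,8],[5,17],[18,1],[22,2],[23,20],[30,0]]
[[4,8],[5,17],[18,1],[22,2],[23,20],[30,0]]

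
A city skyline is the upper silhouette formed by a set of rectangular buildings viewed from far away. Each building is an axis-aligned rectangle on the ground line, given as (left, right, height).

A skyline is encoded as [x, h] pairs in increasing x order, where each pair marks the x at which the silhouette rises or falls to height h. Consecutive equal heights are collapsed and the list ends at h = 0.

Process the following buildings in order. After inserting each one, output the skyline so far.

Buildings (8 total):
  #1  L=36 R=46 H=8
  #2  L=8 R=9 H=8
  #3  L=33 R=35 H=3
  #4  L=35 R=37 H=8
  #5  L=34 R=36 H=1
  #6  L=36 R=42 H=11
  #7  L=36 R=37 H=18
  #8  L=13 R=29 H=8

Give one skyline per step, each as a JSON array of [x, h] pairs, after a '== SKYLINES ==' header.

== SKYLINES ==
[[36,8],[46,0]]
[[8,8],[9,0],[36,8],[46,0]]
[[8,8],[9,0],[33,3],[35,0],[36,8],[46,0]]
[[8,8],[9,0],[33,3],[35,8],[46,0]]
[[8,8],[9,0],[33,3],[35,8],[46,0]]
[[8,8],[9,0],[33,3],[35,8],[36,11],[42,8],[46,0]]
[[8,8],[9,0],[33,3],[35,8],[36,18],[37,11],[42,8],[46,0]]
[[8,8],[9,0],[13,8],[29,0],[33,3],[35,8],[36,18],[37,11],[42,8],[46,0]]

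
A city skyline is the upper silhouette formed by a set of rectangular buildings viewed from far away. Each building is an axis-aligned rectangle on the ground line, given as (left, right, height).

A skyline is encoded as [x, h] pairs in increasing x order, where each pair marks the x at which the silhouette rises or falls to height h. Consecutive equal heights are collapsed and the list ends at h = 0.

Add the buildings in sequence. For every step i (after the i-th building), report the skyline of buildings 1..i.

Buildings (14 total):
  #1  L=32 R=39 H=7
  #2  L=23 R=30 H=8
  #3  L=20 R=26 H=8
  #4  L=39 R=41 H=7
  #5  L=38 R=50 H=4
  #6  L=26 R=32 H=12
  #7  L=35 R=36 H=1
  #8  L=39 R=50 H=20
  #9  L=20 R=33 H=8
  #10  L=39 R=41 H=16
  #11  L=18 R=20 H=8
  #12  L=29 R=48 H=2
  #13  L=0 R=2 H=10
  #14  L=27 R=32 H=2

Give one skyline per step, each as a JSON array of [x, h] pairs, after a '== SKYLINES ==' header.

== SKYLINES ==
[[32,7],[39,0]]
[[23,8],[30,0],[32,7],[39,0]]
[[20,8],[30,0],[32,7],[39,0]]
[[20,8],[30,0],[32,7],[41,0]]
[[20,8],[30,0],[32,7],[41,4],[50,0]]
[[20,8],[26,12],[32,7],[41,4],[50,0]]
[[20,8],[26,12],[32,7],[41,4],[50,0]]
[[20,8],[26,12],[32,7],[39,20],[50,0]]
[[20,8],[26,12],[32,8],[33,7],[39,20],[50,0]]
[[20,8],[26,12],[32,8],[33,7],[39,20],[50,0]]
[[18,8],[26,12],[32,8],[33,7],[39,20],[50,0]]
[[18,8],[26,12],[32,8],[33,7],[39,20],[50,0]]
[[0,10],[2,0],[18,8],[26,12],[32,8],[33,7],[39,20],[50,0]]
[[0,10],[2,0],[18,8],[26,12],[32,8],[33,7],[39,20],[50,0]]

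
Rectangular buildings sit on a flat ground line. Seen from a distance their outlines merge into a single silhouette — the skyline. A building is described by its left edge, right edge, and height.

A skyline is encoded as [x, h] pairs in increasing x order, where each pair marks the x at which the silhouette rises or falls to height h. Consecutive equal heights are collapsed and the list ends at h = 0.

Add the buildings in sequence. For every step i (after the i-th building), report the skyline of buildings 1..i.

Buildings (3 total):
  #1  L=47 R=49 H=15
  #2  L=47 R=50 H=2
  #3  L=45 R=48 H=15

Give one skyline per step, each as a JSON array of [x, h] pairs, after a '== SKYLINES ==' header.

== SKYLINES ==
[[47,15],[49,0]]
[[47,15],[49,2],[50,0]]
[[45,15],[49,2],[50,0]]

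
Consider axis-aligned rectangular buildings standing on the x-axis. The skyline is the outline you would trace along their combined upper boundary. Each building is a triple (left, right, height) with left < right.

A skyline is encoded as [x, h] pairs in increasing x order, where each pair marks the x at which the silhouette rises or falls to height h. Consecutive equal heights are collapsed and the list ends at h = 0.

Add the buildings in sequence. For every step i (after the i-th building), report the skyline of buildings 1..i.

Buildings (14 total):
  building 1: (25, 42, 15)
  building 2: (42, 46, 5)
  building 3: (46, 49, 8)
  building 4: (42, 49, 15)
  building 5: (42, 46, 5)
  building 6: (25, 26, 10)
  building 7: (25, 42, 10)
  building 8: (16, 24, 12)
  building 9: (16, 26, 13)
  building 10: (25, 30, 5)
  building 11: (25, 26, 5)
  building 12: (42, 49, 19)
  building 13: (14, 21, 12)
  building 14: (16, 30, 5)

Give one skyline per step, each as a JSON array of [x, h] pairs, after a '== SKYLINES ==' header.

== SKYLINES ==
[[25,15],[42,0]]
[[25,15],[42,5],[46,0]]
[[25,15],[42,5],[46,8],[49,0]]
[[25,15],[49,0]]
[[25,15],[49,0]]
[[25,15],[49,0]]
[[25,15],[49,0]]
[[16,12],[24,0],[25,15],[49,0]]
[[16,13],[25,15],[49,0]]
[[16,13],[25,15],[49,0]]
[[16,13],[25,15],[49,0]]
[[16,13],[25,15],[42,19],[49,0]]
[[14,12],[16,13],[25,15],[42,19],[49,0]]
[[14,12],[16,13],[25,15],[42,19],[49,0]]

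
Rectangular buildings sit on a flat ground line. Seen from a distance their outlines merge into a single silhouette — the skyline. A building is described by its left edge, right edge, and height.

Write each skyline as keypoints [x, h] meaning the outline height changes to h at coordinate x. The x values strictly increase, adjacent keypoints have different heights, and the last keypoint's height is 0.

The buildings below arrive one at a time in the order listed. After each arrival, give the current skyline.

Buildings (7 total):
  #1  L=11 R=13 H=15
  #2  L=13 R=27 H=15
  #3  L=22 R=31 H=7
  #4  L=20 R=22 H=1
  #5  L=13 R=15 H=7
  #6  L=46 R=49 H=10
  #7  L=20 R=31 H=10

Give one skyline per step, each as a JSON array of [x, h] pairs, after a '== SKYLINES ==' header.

== SKYLINES ==
[[11,15],[13,0]]
[[11,15],[27,0]]
[[11,15],[27,7],[31,0]]
[[11,15],[27,7],[31,0]]
[[11,15],[27,7],[31,0]]
[[11,15],[27,7],[31,0],[46,10],[49,0]]
[[11,15],[27,10],[31,0],[46,10],[49,0]]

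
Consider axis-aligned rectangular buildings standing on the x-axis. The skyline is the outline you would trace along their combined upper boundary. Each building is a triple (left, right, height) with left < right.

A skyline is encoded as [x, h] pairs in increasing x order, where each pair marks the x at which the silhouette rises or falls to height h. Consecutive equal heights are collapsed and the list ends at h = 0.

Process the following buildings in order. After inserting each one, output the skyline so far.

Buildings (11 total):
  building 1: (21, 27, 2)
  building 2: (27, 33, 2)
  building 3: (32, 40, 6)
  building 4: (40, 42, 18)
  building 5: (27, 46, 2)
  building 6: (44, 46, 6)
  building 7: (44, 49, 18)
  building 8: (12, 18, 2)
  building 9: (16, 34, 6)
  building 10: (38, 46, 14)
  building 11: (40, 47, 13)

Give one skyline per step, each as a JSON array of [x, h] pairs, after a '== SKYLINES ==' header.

== SKYLINES ==
[[21,2],[27,0]]
[[21,2],[33,0]]
[[21,2],[32,6],[40,0]]
[[21,2],[32,6],[40,18],[42,0]]
[[21,2],[32,6],[40,18],[42,2],[46,0]]
[[21,2],[32,6],[40,18],[42,2],[44,6],[46,0]]
[[21,2],[32,6],[40,18],[42,2],[44,18],[49,0]]
[[12,2],[18,0],[21,2],[32,6],[40,18],[42,2],[44,18],[49,0]]
[[12,2],[16,6],[40,18],[42,2],[44,18],[49,0]]
[[12,2],[16,6],[38,14],[40,18],[42,14],[44,18],[49,0]]
[[12,2],[16,6],[38,14],[40,18],[42,14],[44,18],[49,0]]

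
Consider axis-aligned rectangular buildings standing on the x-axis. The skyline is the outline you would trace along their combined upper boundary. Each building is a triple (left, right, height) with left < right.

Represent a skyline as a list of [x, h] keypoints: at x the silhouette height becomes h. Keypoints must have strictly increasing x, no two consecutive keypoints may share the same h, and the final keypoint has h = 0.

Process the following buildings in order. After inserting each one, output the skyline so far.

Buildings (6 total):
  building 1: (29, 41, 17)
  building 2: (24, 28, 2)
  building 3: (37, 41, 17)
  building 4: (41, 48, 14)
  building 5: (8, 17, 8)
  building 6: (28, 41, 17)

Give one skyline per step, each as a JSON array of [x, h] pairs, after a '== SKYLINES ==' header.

== SKYLINES ==
[[29,17],[41,0]]
[[24,2],[28,0],[29,17],[41,0]]
[[24,2],[28,0],[29,17],[41,0]]
[[24,2],[28,0],[29,17],[41,14],[48,0]]
[[8,8],[17,0],[24,2],[28,0],[29,17],[41,14],[48,0]]
[[8,8],[17,0],[24,2],[28,17],[41,14],[48,0]]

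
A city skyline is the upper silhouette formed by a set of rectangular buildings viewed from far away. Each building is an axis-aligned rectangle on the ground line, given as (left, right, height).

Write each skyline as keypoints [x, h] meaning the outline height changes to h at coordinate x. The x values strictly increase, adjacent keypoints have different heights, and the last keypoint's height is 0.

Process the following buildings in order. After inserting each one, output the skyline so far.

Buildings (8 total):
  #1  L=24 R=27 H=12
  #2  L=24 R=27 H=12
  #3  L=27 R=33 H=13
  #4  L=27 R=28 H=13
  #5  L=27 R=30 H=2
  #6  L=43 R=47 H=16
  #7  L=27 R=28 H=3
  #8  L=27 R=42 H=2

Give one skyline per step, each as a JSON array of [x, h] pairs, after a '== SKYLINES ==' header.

== SKYLINES ==
[[24,12],[27,0]]
[[24,12],[27,0]]
[[24,12],[27,13],[33,0]]
[[24,12],[27,13],[33,0]]
[[24,12],[27,13],[33,0]]
[[24,12],[27,13],[33,0],[43,16],[47,0]]
[[24,12],[27,13],[33,0],[43,16],[47,0]]
[[24,12],[27,13],[33,2],[42,0],[43,16],[47,0]]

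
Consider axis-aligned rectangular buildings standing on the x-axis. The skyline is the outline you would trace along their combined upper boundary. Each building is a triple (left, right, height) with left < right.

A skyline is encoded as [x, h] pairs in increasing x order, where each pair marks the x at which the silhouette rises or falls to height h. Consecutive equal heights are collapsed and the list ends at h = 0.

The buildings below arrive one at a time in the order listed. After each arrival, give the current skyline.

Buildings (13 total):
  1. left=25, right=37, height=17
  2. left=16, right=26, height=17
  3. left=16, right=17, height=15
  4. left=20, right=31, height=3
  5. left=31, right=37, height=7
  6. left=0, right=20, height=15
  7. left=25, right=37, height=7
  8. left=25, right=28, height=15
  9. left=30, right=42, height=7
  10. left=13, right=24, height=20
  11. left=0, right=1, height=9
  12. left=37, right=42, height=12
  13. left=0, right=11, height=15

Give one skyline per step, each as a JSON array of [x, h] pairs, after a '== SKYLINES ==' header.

== SKYLINES ==
[[25,17],[37,0]]
[[16,17],[37,0]]
[[16,17],[37,0]]
[[16,17],[37,0]]
[[16,17],[37,0]]
[[0,15],[16,17],[37,0]]
[[0,15],[16,17],[37,0]]
[[0,15],[16,17],[37,0]]
[[0,15],[16,17],[37,7],[42,0]]
[[0,15],[13,20],[24,17],[37,7],[42,0]]
[[0,15],[13,20],[24,17],[37,7],[42,0]]
[[0,15],[13,20],[24,17],[37,12],[42,0]]
[[0,15],[13,20],[24,17],[37,12],[42,0]]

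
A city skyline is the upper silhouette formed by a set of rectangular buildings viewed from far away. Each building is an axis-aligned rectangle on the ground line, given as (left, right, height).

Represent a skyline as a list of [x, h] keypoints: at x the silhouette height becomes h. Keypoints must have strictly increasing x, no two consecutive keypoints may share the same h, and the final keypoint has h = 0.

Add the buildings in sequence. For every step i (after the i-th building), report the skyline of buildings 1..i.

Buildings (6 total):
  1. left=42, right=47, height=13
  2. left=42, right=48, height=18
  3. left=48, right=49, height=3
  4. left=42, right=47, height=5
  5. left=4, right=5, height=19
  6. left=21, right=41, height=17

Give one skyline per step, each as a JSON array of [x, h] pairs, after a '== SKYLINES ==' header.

== SKYLINES ==
[[42,13],[47,0]]
[[42,18],[48,0]]
[[42,18],[48,3],[49,0]]
[[42,18],[48,3],[49,0]]
[[4,19],[5,0],[42,18],[48,3],[49,0]]
[[4,19],[5,0],[21,17],[41,0],[42,18],[48,3],[49,0]]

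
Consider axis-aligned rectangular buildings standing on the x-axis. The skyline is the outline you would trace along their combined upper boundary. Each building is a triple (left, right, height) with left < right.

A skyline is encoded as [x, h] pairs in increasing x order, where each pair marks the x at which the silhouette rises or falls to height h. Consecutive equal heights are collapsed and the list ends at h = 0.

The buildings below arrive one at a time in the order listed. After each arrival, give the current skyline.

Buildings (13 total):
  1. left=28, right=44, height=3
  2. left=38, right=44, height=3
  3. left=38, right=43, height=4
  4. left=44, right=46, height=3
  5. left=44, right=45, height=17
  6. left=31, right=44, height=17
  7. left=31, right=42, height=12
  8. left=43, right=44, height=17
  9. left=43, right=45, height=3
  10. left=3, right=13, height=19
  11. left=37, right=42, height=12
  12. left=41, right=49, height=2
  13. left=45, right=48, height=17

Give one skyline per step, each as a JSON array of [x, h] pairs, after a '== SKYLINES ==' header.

== SKYLINES ==
[[28,3],[44,0]]
[[28,3],[44,0]]
[[28,3],[38,4],[43,3],[44,0]]
[[28,3],[38,4],[43,3],[46,0]]
[[28,3],[38,4],[43,3],[44,17],[45,3],[46,0]]
[[28,3],[31,17],[45,3],[46,0]]
[[28,3],[31,17],[45,3],[46,0]]
[[28,3],[31,17],[45,3],[46,0]]
[[28,3],[31,17],[45,3],[46,0]]
[[3,19],[13,0],[28,3],[31,17],[45,3],[46,0]]
[[3,19],[13,0],[28,3],[31,17],[45,3],[46,0]]
[[3,19],[13,0],[28,3],[31,17],[45,3],[46,2],[49,0]]
[[3,19],[13,0],[28,3],[31,17],[48,2],[49,0]]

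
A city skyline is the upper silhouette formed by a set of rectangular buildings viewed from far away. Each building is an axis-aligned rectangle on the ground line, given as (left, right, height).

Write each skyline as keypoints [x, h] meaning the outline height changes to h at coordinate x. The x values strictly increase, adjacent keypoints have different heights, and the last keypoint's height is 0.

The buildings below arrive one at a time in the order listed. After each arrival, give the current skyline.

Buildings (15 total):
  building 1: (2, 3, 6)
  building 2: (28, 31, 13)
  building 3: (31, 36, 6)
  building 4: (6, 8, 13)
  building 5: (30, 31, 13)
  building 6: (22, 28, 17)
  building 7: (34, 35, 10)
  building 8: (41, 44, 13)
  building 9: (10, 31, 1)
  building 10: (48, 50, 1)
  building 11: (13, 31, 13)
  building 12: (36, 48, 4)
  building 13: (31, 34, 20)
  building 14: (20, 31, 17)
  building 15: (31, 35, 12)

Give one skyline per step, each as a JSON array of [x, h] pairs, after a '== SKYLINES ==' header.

== SKYLINES ==
[[2,6],[3,0]]
[[2,6],[3,0],[28,13],[31,0]]
[[2,6],[3,0],[28,13],[31,6],[36,0]]
[[2,6],[3,0],[6,13],[8,0],[28,13],[31,6],[36,0]]
[[2,6],[3,0],[6,13],[8,0],[28,13],[31,6],[36,0]]
[[2,6],[3,0],[6,13],[8,0],[22,17],[28,13],[31,6],[36,0]]
[[2,6],[3,0],[6,13],[8,0],[22,17],[28,13],[31,6],[34,10],[35,6],[36,0]]
[[2,6],[3,0],[6,13],[8,0],[22,17],[28,13],[31,6],[34,10],[35,6],[36,0],[41,13],[44,0]]
[[2,6],[3,0],[6,13],[8,0],[10,1],[22,17],[28,13],[31,6],[34,10],[35,6],[36,0],[41,13],[44,0]]
[[2,6],[3,0],[6,13],[8,0],[10,1],[22,17],[28,13],[31,6],[34,10],[35,6],[36,0],[41,13],[44,0],[48,1],[50,0]]
[[2,6],[3,0],[6,13],[8,0],[10,1],[13,13],[22,17],[28,13],[31,6],[34,10],[35,6],[36,0],[41,13],[44,0],[48,1],[50,0]]
[[2,6],[3,0],[6,13],[8,0],[10,1],[13,13],[22,17],[28,13],[31,6],[34,10],[35,6],[36,4],[41,13],[44,4],[48,1],[50,0]]
[[2,6],[3,0],[6,13],[8,0],[10,1],[13,13],[22,17],[28,13],[31,20],[34,10],[35,6],[36,4],[41,13],[44,4],[48,1],[50,0]]
[[2,6],[3,0],[6,13],[8,0],[10,1],[13,13],[20,17],[31,20],[34,10],[35,6],[36,4],[41,13],[44,4],[48,1],[50,0]]
[[2,6],[3,0],[6,13],[8,0],[10,1],[13,13],[20,17],[31,20],[34,12],[35,6],[36,4],[41,13],[44,4],[48,1],[50,0]]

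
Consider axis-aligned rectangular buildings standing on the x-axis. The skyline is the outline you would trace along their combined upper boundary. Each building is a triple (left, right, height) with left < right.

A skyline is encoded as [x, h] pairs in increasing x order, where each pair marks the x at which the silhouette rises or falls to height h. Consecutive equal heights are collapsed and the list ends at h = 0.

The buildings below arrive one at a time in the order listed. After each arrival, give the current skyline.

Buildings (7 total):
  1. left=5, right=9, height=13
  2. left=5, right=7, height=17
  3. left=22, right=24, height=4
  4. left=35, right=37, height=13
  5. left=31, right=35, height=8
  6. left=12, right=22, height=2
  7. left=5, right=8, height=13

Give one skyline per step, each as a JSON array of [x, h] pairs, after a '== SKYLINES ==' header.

== SKYLINES ==
[[5,13],[9,0]]
[[5,17],[7,13],[9,0]]
[[5,17],[7,13],[9,0],[22,4],[24,0]]
[[5,17],[7,13],[9,0],[22,4],[24,0],[35,13],[37,0]]
[[5,17],[7,13],[9,0],[22,4],[24,0],[31,8],[35,13],[37,0]]
[[5,17],[7,13],[9,0],[12,2],[22,4],[24,0],[31,8],[35,13],[37,0]]
[[5,17],[7,13],[9,0],[12,2],[22,4],[24,0],[31,8],[35,13],[37,0]]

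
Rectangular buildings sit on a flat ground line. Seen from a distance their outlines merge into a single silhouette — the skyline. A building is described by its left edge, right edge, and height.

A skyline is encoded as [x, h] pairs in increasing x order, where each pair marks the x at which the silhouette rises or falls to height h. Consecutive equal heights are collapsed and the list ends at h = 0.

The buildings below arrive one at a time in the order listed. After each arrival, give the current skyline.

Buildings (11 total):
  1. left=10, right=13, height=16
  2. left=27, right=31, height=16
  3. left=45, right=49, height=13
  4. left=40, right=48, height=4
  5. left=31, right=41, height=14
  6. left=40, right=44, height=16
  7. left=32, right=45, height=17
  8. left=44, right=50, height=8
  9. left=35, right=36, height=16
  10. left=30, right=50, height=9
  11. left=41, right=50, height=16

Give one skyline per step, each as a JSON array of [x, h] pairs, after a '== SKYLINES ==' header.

== SKYLINES ==
[[10,16],[13,0]]
[[10,16],[13,0],[27,16],[31,0]]
[[10,16],[13,0],[27,16],[31,0],[45,13],[49,0]]
[[10,16],[13,0],[27,16],[31,0],[40,4],[45,13],[49,0]]
[[10,16],[13,0],[27,16],[31,14],[41,4],[45,13],[49,0]]
[[10,16],[13,0],[27,16],[31,14],[40,16],[44,4],[45,13],[49,0]]
[[10,16],[13,0],[27,16],[31,14],[32,17],[45,13],[49,0]]
[[10,16],[13,0],[27,16],[31,14],[32,17],[45,13],[49,8],[50,0]]
[[10,16],[13,0],[27,16],[31,14],[32,17],[45,13],[49,8],[50,0]]
[[10,16],[13,0],[27,16],[31,14],[32,17],[45,13],[49,9],[50,0]]
[[10,16],[13,0],[27,16],[31,14],[32,17],[45,16],[50,0]]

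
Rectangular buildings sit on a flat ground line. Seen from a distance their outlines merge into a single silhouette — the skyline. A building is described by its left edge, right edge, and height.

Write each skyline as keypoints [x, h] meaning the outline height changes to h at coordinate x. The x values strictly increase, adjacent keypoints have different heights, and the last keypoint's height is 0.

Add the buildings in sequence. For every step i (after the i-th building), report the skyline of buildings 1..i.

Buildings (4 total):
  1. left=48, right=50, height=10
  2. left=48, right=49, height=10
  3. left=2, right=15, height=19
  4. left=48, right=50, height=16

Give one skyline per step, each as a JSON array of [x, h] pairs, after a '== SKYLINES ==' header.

== SKYLINES ==
[[48,10],[50,0]]
[[48,10],[50,0]]
[[2,19],[15,0],[48,10],[50,0]]
[[2,19],[15,0],[48,16],[50,0]]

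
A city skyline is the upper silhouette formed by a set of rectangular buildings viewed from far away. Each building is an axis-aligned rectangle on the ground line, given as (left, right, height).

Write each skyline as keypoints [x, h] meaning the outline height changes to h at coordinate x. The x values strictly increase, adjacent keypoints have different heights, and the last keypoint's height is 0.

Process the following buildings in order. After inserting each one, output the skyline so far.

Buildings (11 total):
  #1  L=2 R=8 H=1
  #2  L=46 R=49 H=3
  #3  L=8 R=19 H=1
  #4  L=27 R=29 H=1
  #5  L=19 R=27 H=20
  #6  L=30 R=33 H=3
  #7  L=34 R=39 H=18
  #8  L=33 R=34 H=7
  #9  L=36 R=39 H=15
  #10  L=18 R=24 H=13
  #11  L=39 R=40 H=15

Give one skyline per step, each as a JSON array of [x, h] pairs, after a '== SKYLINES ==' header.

== SKYLINES ==
[[2,1],[8,0]]
[[2,1],[8,0],[46,3],[49,0]]
[[2,1],[19,0],[46,3],[49,0]]
[[2,1],[19,0],[27,1],[29,0],[46,3],[49,0]]
[[2,1],[19,20],[27,1],[29,0],[46,3],[49,0]]
[[2,1],[19,20],[27,1],[29,0],[30,3],[33,0],[46,3],[49,0]]
[[2,1],[19,20],[27,1],[29,0],[30,3],[33,0],[34,18],[39,0],[46,3],[49,0]]
[[2,1],[19,20],[27,1],[29,0],[30,3],[33,7],[34,18],[39,0],[46,3],[49,0]]
[[2,1],[19,20],[27,1],[29,0],[30,3],[33,7],[34,18],[39,0],[46,3],[49,0]]
[[2,1],[18,13],[19,20],[27,1],[29,0],[30,3],[33,7],[34,18],[39,0],[46,3],[49,0]]
[[2,1],[18,13],[19,20],[27,1],[29,0],[30,3],[33,7],[34,18],[39,15],[40,0],[46,3],[49,0]]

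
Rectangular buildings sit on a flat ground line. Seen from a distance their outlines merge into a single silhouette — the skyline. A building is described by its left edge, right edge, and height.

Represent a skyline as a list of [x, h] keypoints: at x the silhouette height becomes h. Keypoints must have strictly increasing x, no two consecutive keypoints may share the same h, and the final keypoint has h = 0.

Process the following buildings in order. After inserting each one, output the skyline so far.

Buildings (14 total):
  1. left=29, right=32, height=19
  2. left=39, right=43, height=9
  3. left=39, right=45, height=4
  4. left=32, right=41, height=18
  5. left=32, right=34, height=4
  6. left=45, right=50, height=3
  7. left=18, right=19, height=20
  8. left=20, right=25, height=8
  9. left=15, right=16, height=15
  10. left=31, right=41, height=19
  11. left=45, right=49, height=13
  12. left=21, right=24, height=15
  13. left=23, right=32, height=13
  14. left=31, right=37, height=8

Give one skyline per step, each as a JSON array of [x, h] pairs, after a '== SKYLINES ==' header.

== SKYLINES ==
[[29,19],[32,0]]
[[29,19],[32,0],[39,9],[43,0]]
[[29,19],[32,0],[39,9],[43,4],[45,0]]
[[29,19],[32,18],[41,9],[43,4],[45,0]]
[[29,19],[32,18],[41,9],[43,4],[45,0]]
[[29,19],[32,18],[41,9],[43,4],[45,3],[50,0]]
[[18,20],[19,0],[29,19],[32,18],[41,9],[43,4],[45,3],[50,0]]
[[18,20],[19,0],[20,8],[25,0],[29,19],[32,18],[41,9],[43,4],[45,3],[50,0]]
[[15,15],[16,0],[18,20],[19,0],[20,8],[25,0],[29,19],[32,18],[41,9],[43,4],[45,3],[50,0]]
[[15,15],[16,0],[18,20],[19,0],[20,8],[25,0],[29,19],[41,9],[43,4],[45,3],[50,0]]
[[15,15],[16,0],[18,20],[19,0],[20,8],[25,0],[29,19],[41,9],[43,4],[45,13],[49,3],[50,0]]
[[15,15],[16,0],[18,20],[19,0],[20,8],[21,15],[24,8],[25,0],[29,19],[41,9],[43,4],[45,13],[49,3],[50,0]]
[[15,15],[16,0],[18,20],[19,0],[20,8],[21,15],[24,13],[29,19],[41,9],[43,4],[45,13],[49,3],[50,0]]
[[15,15],[16,0],[18,20],[19,0],[20,8],[21,15],[24,13],[29,19],[41,9],[43,4],[45,13],[49,3],[50,0]]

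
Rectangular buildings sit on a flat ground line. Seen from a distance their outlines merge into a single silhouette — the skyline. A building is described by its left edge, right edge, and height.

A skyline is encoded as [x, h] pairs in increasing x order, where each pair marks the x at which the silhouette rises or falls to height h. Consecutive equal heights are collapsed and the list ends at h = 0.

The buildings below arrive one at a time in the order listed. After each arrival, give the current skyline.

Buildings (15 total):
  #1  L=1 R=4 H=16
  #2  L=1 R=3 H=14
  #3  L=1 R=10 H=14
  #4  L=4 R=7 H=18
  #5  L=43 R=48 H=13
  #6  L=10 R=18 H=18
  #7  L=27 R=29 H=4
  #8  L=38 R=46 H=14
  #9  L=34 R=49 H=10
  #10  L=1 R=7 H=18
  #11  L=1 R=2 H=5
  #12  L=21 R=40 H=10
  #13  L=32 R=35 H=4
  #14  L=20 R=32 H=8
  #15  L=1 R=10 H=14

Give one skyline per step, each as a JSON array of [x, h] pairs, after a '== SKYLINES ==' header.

== SKYLINES ==
[[1,16],[4,0]]
[[1,16],[4,0]]
[[1,16],[4,14],[10,0]]
[[1,16],[4,18],[7,14],[10,0]]
[[1,16],[4,18],[7,14],[10,0],[43,13],[48,0]]
[[1,16],[4,18],[7,14],[10,18],[18,0],[43,13],[48,0]]
[[1,16],[4,18],[7,14],[10,18],[18,0],[27,4],[29,0],[43,13],[48,0]]
[[1,16],[4,18],[7,14],[10,18],[18,0],[27,4],[29,0],[38,14],[46,13],[48,0]]
[[1,16],[4,18],[7,14],[10,18],[18,0],[27,4],[29,0],[34,10],[38,14],[46,13],[48,10],[49,0]]
[[1,18],[7,14],[10,18],[18,0],[27,4],[29,0],[34,10],[38,14],[46,13],[48,10],[49,0]]
[[1,18],[7,14],[10,18],[18,0],[27,4],[29,0],[34,10],[38,14],[46,13],[48,10],[49,0]]
[[1,18],[7,14],[10,18],[18,0],[21,10],[38,14],[46,13],[48,10],[49,0]]
[[1,18],[7,14],[10,18],[18,0],[21,10],[38,14],[46,13],[48,10],[49,0]]
[[1,18],[7,14],[10,18],[18,0],[20,8],[21,10],[38,14],[46,13],[48,10],[49,0]]
[[1,18],[7,14],[10,18],[18,0],[20,8],[21,10],[38,14],[46,13],[48,10],[49,0]]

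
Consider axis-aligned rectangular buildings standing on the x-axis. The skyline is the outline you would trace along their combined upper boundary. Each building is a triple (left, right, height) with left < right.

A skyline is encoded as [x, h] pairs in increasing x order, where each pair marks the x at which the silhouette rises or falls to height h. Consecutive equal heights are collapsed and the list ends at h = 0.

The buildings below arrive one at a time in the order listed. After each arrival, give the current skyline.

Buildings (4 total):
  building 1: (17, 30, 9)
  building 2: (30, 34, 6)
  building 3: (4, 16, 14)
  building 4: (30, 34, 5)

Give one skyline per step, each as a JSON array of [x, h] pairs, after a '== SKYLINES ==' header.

== SKYLINES ==
[[17,9],[30,0]]
[[17,9],[30,6],[34,0]]
[[4,14],[16,0],[17,9],[30,6],[34,0]]
[[4,14],[16,0],[17,9],[30,6],[34,0]]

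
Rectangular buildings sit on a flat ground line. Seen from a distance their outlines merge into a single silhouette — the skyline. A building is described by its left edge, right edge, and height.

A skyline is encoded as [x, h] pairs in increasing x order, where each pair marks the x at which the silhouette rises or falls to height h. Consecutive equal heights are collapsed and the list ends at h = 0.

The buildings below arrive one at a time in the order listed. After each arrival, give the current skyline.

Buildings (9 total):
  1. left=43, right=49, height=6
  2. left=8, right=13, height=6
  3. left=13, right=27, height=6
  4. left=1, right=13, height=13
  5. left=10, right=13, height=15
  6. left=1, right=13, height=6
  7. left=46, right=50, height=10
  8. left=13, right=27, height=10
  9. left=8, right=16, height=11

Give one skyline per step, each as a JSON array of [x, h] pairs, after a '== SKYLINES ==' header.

== SKYLINES ==
[[43,6],[49,0]]
[[8,6],[13,0],[43,6],[49,0]]
[[8,6],[27,0],[43,6],[49,0]]
[[1,13],[13,6],[27,0],[43,6],[49,0]]
[[1,13],[10,15],[13,6],[27,0],[43,6],[49,0]]
[[1,13],[10,15],[13,6],[27,0],[43,6],[49,0]]
[[1,13],[10,15],[13,6],[27,0],[43,6],[46,10],[50,0]]
[[1,13],[10,15],[13,10],[27,0],[43,6],[46,10],[50,0]]
[[1,13],[10,15],[13,11],[16,10],[27,0],[43,6],[46,10],[50,0]]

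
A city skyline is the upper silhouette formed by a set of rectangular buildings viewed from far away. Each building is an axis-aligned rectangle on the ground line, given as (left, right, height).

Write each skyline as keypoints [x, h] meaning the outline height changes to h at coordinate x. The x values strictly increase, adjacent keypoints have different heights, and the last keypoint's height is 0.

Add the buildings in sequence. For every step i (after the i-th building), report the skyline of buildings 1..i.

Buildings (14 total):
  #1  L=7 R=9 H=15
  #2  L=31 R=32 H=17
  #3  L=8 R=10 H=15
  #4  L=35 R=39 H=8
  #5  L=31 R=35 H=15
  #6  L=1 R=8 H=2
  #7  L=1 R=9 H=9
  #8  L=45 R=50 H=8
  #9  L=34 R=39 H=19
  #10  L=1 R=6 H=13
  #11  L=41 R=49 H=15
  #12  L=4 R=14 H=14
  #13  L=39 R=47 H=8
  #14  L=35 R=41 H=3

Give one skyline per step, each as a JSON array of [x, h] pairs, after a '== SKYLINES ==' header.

== SKYLINES ==
[[7,15],[9,0]]
[[7,15],[9,0],[31,17],[32,0]]
[[7,15],[10,0],[31,17],[32,0]]
[[7,15],[10,0],[31,17],[32,0],[35,8],[39,0]]
[[7,15],[10,0],[31,17],[32,15],[35,8],[39,0]]
[[1,2],[7,15],[10,0],[31,17],[32,15],[35,8],[39,0]]
[[1,9],[7,15],[10,0],[31,17],[32,15],[35,8],[39,0]]
[[1,9],[7,15],[10,0],[31,17],[32,15],[35,8],[39,0],[45,8],[50,0]]
[[1,9],[7,15],[10,0],[31,17],[32,15],[34,19],[39,0],[45,8],[50,0]]
[[1,13],[6,9],[7,15],[10,0],[31,17],[32,15],[34,19],[39,0],[45,8],[50,0]]
[[1,13],[6,9],[7,15],[10,0],[31,17],[32,15],[34,19],[39,0],[41,15],[49,8],[50,0]]
[[1,13],[4,14],[7,15],[10,14],[14,0],[31,17],[32,15],[34,19],[39,0],[41,15],[49,8],[50,0]]
[[1,13],[4,14],[7,15],[10,14],[14,0],[31,17],[32,15],[34,19],[39,8],[41,15],[49,8],[50,0]]
[[1,13],[4,14],[7,15],[10,14],[14,0],[31,17],[32,15],[34,19],[39,8],[41,15],[49,8],[50,0]]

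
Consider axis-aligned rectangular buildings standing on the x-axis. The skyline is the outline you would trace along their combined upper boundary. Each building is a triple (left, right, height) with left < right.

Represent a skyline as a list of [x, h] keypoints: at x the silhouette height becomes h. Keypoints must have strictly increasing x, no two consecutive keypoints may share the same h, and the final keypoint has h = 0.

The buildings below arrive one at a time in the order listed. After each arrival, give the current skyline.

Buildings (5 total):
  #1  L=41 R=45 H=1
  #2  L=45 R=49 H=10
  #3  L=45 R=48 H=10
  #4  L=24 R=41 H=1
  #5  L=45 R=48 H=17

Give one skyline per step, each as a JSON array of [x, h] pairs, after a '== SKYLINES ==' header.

== SKYLINES ==
[[41,1],[45,0]]
[[41,1],[45,10],[49,0]]
[[41,1],[45,10],[49,0]]
[[24,1],[45,10],[49,0]]
[[24,1],[45,17],[48,10],[49,0]]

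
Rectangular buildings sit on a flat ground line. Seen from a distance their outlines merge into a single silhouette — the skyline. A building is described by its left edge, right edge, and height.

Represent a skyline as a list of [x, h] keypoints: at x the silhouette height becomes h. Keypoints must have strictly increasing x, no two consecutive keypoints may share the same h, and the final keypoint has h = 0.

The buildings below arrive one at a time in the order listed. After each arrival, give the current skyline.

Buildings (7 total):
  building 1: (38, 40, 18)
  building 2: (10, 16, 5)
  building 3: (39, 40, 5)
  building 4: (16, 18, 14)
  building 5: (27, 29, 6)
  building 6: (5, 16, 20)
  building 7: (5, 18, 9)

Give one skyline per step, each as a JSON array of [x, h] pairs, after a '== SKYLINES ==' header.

== SKYLINES ==
[[38,18],[40,0]]
[[10,5],[16,0],[38,18],[40,0]]
[[10,5],[16,0],[38,18],[40,0]]
[[10,5],[16,14],[18,0],[38,18],[40,0]]
[[10,5],[16,14],[18,0],[27,6],[29,0],[38,18],[40,0]]
[[5,20],[16,14],[18,0],[27,6],[29,0],[38,18],[40,0]]
[[5,20],[16,14],[18,0],[27,6],[29,0],[38,18],[40,0]]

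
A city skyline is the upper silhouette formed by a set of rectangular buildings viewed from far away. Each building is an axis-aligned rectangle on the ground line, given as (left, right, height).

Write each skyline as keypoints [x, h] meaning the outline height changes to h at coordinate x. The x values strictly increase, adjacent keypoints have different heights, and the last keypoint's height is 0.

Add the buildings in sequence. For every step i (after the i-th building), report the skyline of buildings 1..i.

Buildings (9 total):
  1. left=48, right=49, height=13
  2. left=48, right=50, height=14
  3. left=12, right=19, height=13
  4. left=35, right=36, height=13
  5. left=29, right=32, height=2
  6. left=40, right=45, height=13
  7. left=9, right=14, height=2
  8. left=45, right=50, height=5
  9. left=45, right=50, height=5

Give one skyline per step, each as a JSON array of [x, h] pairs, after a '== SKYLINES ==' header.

== SKYLINES ==
[[48,13],[49,0]]
[[48,14],[50,0]]
[[12,13],[19,0],[48,14],[50,0]]
[[12,13],[19,0],[35,13],[36,0],[48,14],[50,0]]
[[12,13],[19,0],[29,2],[32,0],[35,13],[36,0],[48,14],[50,0]]
[[12,13],[19,0],[29,2],[32,0],[35,13],[36,0],[40,13],[45,0],[48,14],[50,0]]
[[9,2],[12,13],[19,0],[29,2],[32,0],[35,13],[36,0],[40,13],[45,0],[48,14],[50,0]]
[[9,2],[12,13],[19,0],[29,2],[32,0],[35,13],[36,0],[40,13],[45,5],[48,14],[50,0]]
[[9,2],[12,13],[19,0],[29,2],[32,0],[35,13],[36,0],[40,13],[45,5],[48,14],[50,0]]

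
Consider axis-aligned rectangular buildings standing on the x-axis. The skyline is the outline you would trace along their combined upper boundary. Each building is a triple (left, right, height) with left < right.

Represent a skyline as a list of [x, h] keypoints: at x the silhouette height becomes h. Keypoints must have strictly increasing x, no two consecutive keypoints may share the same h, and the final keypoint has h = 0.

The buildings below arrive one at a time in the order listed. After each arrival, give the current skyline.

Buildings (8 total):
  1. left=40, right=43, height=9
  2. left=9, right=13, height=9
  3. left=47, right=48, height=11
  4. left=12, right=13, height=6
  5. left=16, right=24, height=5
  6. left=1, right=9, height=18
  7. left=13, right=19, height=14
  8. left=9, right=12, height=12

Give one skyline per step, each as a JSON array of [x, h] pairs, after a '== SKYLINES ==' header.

== SKYLINES ==
[[40,9],[43,0]]
[[9,9],[13,0],[40,9],[43,0]]
[[9,9],[13,0],[40,9],[43,0],[47,11],[48,0]]
[[9,9],[13,0],[40,9],[43,0],[47,11],[48,0]]
[[9,9],[13,0],[16,5],[24,0],[40,9],[43,0],[47,11],[48,0]]
[[1,18],[9,9],[13,0],[16,5],[24,0],[40,9],[43,0],[47,11],[48,0]]
[[1,18],[9,9],[13,14],[19,5],[24,0],[40,9],[43,0],[47,11],[48,0]]
[[1,18],[9,12],[12,9],[13,14],[19,5],[24,0],[40,9],[43,0],[47,11],[48,0]]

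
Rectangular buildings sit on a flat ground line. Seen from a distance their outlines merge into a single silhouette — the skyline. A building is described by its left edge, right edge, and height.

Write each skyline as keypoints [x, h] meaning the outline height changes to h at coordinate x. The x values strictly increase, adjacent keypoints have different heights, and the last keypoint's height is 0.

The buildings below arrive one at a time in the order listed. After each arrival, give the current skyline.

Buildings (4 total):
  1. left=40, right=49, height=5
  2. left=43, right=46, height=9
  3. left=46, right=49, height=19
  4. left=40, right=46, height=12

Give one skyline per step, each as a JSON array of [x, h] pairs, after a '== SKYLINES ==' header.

== SKYLINES ==
[[40,5],[49,0]]
[[40,5],[43,9],[46,5],[49,0]]
[[40,5],[43,9],[46,19],[49,0]]
[[40,12],[46,19],[49,0]]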